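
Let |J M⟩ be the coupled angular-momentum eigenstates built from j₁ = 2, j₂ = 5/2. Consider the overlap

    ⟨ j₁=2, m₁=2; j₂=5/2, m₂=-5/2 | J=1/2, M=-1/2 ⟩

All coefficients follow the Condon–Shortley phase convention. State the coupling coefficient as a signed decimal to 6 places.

triangle: 4!*0!*1!/6! = 24/720
(j±m)!: 4!*0!*0!*5!*0!*1! = 2880
prefactor² = (2J+1)*Δ*N² = 192
  k=0: +1/(0!*4!*0!*0!*0!*1!) = 1/24
Σ = 1/24  ⇒  CG² = 192*(1/24)² = 1/3
CG = +√(1/3) = +0.577350

+√(1/3) = +0.577350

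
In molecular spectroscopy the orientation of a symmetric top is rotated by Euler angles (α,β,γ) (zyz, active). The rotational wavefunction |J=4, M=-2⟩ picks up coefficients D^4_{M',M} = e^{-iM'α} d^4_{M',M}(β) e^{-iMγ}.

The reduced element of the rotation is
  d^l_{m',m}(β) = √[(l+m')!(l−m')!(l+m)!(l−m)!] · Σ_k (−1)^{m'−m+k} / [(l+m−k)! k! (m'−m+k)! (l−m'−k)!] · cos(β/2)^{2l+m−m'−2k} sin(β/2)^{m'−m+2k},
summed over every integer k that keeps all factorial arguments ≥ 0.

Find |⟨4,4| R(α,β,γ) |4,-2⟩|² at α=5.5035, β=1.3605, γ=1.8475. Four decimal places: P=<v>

D^4_{4,-2}(5.5035,1.3605,1.8475) = e^{-i·4·5.5035}·d^4_{4,-2}(1.3605)·e^{-i·-2·1.8475}. Compute d first:
With c≡cos(β/2)=0.777415 and s≡sin(β/2)=0.628987, N=[40320·1·2·720]^{1/2}=7619.763776
k: max(0,(-2)−(4))=0 … min(4+(-2),4−(4))=0
  k=0: (−1)^6·7619.7638/(1440)·0.7774^2·0.6290^6 = +0.198033
d^4_{4,-2}(1.3605) = +0.198033
|D^4_{4,-2}|² = |d^4_{4,-2}(β)|² = (+0.198033)² = 0.039217 (the z-rotation phases have unit modulus)

P=0.0392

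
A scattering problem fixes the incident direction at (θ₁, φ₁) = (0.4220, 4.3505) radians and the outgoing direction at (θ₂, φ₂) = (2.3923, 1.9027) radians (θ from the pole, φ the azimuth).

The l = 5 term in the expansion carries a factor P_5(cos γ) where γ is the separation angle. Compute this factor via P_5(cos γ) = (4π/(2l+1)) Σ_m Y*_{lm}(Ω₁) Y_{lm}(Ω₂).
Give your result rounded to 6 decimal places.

Expand P_5 via completeness: Σ_{m} conj(Y_{5,m}) at Ω₁ times Y_{5,m} at Ω₂ —
  term(m=-5) = (0.000345, -0.000117)   from Y*(Ω₁)=(-0.005199, 0.001265), Y(Ω₂)=(-0.067772, 0.006029)
  term(m=-4) = (0.008137, 0.003123)   from Y*(Ω₁)=(0.004632, -0.037397), Y(Ω₂)=(-0.055692, 0.224482)
  term(m=-3) = (0.031521, 0.056275)   from Y*(Ω₁)=(0.136474, 0.071942), Y(Ω₂)=(0.350840, 0.227403)
  term(m=-2) = (-0.024764, 0.133650)   from Y*(Ω₁)=(-0.290888, 0.257080), Y(Ω₂)=(0.275784, -0.215725)
  term(m=-1) = (0.040278, -0.033500)   from Y*(Ω₁)=(-0.180841, -0.477705), Y(Ω₂)=(0.033420, 0.096967)
  term(m=+0) = (0.015284, 0.000000)   from Y*(Ω₁)=(0.040378, -0.000000), Y(Ω₂)=(0.378520, 0.000000)
  term(m=+1) = (0.040278, 0.033500)   from Y*(Ω₁)=(0.180841, -0.477705), Y(Ω₂)=(-0.033420, 0.096967)
  term(m=+2) = (-0.024764, -0.133650)   from Y*(Ω₁)=(-0.290888, -0.257080), Y(Ω₂)=(0.275784, 0.215725)
  term(m=+3) = (0.031521, -0.056275)   from Y*(Ω₁)=(-0.136474, 0.071942), Y(Ω₂)=(-0.350840, 0.227403)
  term(m=+4) = (0.008137, -0.003123)   from Y*(Ω₁)=(0.004632, 0.037397), Y(Ω₂)=(-0.055692, -0.224482)
  term(m=+5) = (0.000345, 0.000117)   from Y*(Ω₁)=(0.005199, 0.001265), Y(Ω₂)=(0.067772, 0.006029)
Total Σ_m = (0.126316, 0.000000). Multiply by 1.142397: (0.144303, 0.000000). P_5(cos γ) = 0.144303

0.144303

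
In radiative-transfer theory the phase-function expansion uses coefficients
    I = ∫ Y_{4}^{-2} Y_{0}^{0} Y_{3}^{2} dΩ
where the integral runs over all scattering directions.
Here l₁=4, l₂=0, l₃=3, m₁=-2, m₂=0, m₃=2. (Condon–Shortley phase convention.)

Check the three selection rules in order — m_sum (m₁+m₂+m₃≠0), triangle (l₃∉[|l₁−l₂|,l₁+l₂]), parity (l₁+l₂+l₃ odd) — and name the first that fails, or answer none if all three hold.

m₁+m₂+m₃ = -2 + 0 + 2 = 0  ✓
triangle: need |l₁−l₂| ≤ l₃ ≤ l₁+l₂ = [4,4]; l₃=3 is outside  ✗
parity: l₁+l₂+l₃ = 7 is odd

triangle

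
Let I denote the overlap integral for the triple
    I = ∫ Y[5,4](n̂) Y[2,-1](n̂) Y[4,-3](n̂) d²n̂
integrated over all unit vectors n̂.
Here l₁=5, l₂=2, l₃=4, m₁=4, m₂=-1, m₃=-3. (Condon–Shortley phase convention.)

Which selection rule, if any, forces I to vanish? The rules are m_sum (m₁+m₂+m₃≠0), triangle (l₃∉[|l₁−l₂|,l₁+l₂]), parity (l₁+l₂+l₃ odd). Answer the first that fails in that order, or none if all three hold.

azimuthal sum: 4 − 1 − 3 = 0  ✓
3 ≤ 4 ≤ 7 (triangle on l)  ✓
L = 5 + 2 + 4 = 11 (odd)  ✗

parity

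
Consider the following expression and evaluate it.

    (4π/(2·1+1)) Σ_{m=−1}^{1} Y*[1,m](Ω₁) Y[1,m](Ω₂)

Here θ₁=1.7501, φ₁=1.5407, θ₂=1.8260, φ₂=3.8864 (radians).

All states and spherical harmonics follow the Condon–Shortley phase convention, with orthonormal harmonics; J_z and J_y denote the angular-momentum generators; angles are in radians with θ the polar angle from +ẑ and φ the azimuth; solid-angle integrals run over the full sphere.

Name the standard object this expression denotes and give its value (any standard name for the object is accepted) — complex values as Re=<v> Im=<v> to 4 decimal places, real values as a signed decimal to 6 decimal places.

This sum is the spherical-harmonic addition theorem: it equals the Legendre polynomial P_l(cos γ) of the angle γ between the two directions.
Addition theorem: P_1(cos γ) = (4π/3) Σ_m Y*_{lm}(Ω₁) Y_{lm}(Ω₂), m = −1…1:
  term(m=-1) = -0.07951 - 0.08120j   from Y*(Ω₁)=0.01023 + 0.33980j, Y(Ω₂)=-0.24579 + 0.22660j
  term(m=+0) = 0.01075 + 0.00000j   from Y*(Ω₁)=-0.08714 + 0.00000j, Y(Ω₂)=-0.12334 + 0.00000j
  term(m=+1) = -0.07951 + 0.08120j   from Y*(Ω₁)=-0.01023 + 0.33980j, Y(Ω₂)=0.24579 + 0.22660j
Total Σ_m = -0.14828 + 0.00000j. Multiply by 4.188790: -0.62111 + 0.00000j. P_1(cos γ) = -0.621112

Legendre polynomial (addition theorem), -0.621112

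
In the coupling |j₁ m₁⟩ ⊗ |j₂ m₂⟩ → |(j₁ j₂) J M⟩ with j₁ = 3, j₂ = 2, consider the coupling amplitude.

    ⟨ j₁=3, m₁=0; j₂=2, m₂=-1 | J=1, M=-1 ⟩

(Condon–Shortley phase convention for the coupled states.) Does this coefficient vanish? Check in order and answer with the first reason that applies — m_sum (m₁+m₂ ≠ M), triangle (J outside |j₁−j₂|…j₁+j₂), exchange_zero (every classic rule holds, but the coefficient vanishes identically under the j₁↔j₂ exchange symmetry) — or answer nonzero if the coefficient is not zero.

m-sum: m₁+m₂ = 0+(-1) = -1, M = -1  ✓
triangle: |j₁−j₂| = 1 ≤ J = 1 ≤ j₁+j₂ = 5  ✓
exchange: j₁≠j₂ or m₁≠m₂ — the exchange symmetry imposes no constraint here
value check: CG = −√(3/35) = -0.292770 ≠ 0

nonzero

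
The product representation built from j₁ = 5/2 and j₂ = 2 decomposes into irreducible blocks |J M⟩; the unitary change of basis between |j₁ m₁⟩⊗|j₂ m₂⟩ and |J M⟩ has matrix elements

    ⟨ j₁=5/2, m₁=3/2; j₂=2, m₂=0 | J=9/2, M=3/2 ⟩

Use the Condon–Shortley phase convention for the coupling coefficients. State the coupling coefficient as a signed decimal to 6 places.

+0.597614  (= +√(5/14))

√[10·0!5!4!/10! · 4!1!2!2!6!3!] = √(23040/7)
  +(−1)^0/∏(0,0,1,2,4,2)! = 1/96  (running 1/96)
⟨..|..⟩ = √(23040/7)·(1/96) = +0.597614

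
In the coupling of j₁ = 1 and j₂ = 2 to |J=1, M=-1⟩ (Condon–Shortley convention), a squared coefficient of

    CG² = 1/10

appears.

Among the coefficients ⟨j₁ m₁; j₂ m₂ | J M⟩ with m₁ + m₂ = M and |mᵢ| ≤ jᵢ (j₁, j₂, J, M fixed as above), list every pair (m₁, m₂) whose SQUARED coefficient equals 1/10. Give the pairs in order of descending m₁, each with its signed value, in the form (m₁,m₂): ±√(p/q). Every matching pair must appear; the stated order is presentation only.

(-1,0): +√(1/10)

Admissible pairs with m₁+m₂ = M = -1: (-1,0), (0,-1), (1,-2)
  (m₁,m₂)=(1,-2): CG² = 3/5, CG = +√(3/5)
  (m₁,m₂)=(0,-1): CG² = 3/10, CG = −√(3/10)
  (m₁,m₂)=(-1,0): CG² = 1/10, CG = +√(1/10)   ← matches the target
Pairs with CG² = 1/10: (-1,0): +√(1/10)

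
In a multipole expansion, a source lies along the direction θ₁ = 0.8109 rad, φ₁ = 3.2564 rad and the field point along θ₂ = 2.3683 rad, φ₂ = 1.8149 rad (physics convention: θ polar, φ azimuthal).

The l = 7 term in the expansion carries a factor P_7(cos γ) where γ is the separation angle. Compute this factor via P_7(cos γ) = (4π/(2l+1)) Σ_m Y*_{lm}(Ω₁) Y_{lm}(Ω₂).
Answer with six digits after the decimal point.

Expand P_7 via completeness: Σ_{m} conj(Y_{7,m}) at Ω₁ times Y_{7,m} at Ω₂ —
  m=-7: (-0.036508, -0.037866) × (0.040179, -0.005577) = (-0.001678, -0.001318)  (running Σ = (-0.001678, -0.001318))
  m=-6: (0.144375, 0.118878) × (0.016479, -0.154624) = (0.020760, -0.020365)  (running Σ = (0.019082, -0.021683))
  m=-5: (-0.318788, -0.206153) × (-0.324195, -0.118443) = (0.078932, 0.104592)  (running Σ = (0.098014, 0.082909))
  m=-4: (0.396491, 0.196061) × (-0.256034, 0.378793) = (-0.175782, 0.099990)  (running Σ = (-0.077767, 0.182899))
  m=-3: (-0.153920, -0.055214) × (0.168968, 0.187932) = (-0.015631, -0.038256)  (running Σ = (-0.093398, 0.144643))
  m=-2: (-0.275650, -0.064430) × (-0.184760, 0.098124) = (0.057251, -0.015144)  (running Σ = (-0.036147, 0.129499))
  m=-1: (0.301774, 0.034799) × (0.086970, 0.349179) = (0.014094, 0.108400)  (running Σ = (-0.022053, 0.237899))
  m=0: (0.200830, -0.000000) × (-0.106900, 0.000000) = (-0.021469, 0.000000)  (running Σ = (-0.043521, 0.237899))
  m=1: (-0.301774, 0.034799) × (-0.086970, 0.349179) = (0.014094, -0.108400)  (running Σ = (-0.029427, 0.129499))
  m=2: (-0.275650, 0.064430) × (-0.184760, -0.098124) = (0.057251, 0.015144)  (running Σ = (0.027824, 0.144643))
  m=3: (0.153920, -0.055214) × (-0.168968, 0.187932) = (-0.015631, 0.038256)  (running Σ = (0.012193, 0.182899))
  m=4: (0.396491, -0.196061) × (-0.256034, -0.378793) = (-0.175782, -0.099990)  (running Σ = (-0.163589, 0.082909))
  m=5: (0.318788, -0.206153) × (0.324195, -0.118443) = (0.078932, -0.104592)  (running Σ = (-0.084656, -0.021683))
  m=6: (0.144375, -0.118878) × (0.016479, 0.154624) = (0.020760, 0.020365)  (running Σ = (-0.063896, -0.001318))
  m=7: (0.036508, -0.037866) × (-0.040179, -0.005577) = (-0.001678, 0.001318)  (running Σ = (-0.065574, 0.000000))
Total Σ_m = (-0.065574, 0.000000). Multiply by 0.837758: (-0.054935, 0.000000). P_7(cos γ) = -0.054935

-0.054935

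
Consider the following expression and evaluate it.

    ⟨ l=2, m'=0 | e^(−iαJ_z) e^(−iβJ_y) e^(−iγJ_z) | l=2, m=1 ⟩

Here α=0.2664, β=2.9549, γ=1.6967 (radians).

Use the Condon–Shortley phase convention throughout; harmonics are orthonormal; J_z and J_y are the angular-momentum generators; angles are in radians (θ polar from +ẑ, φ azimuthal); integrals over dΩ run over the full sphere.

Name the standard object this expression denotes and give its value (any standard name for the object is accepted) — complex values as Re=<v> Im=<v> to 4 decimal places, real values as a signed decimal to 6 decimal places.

This is a Wigner D-matrix element — the rotation-matrix element ⟨l m'| R(α,β,γ) |l m⟩ in the angular-momentum basis.
Split into d^2_{0,1}(β=2.9549) × two z-phases.
c=cos(2.954900/2)=0.093211, s=sin(2.954900/2)=0.995646; N=√[2·2·6·1]=4.898979
k∈{1,2} keeps every argument non-negative
  k=1: (−1)^0·4.8990/(2)·0.0932^3·0.9956^1 = +0.001975
  k=2: (−1)^1·4.8990/(2)·0.0932^1·0.9956^3 = -0.225350
d^2_{0,1}(2.9549) = +0.001975 -0.225350 = -0.223375
Attach z-rotation phases: D = e^{-i(0)(0.2664)}·(-0.223375)·e^{-i(1)(1.6967)} = +0.028049+0.221607i

Wigner D-matrix element, Re=0.0280 Im=0.2216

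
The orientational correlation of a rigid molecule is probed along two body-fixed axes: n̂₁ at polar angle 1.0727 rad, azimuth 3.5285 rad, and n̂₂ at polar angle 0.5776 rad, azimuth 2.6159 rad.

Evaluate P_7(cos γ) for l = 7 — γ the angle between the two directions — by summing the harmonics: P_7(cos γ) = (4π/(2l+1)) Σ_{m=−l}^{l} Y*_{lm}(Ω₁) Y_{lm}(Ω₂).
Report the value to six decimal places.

Summing Y*_{l m}(θ₁,φ₁)·Y_{l m}(θ₂,φ₂) over m ∈ [−7, 7]; prefactor 4π/(2·7+1) = 0.837758:
  term(m=-7) = (0.001453, 0.000153)   from Y*(Ω₁)=(0.183263, -0.084768), Y(Ω₂)=(0.006212, 0.003709)
  term(m=-6) = (0.011797, -0.012332)   from Y*(Ω₁)=(-0.280260, 0.300448), Y(Ω₂)=(-0.041533, -0.000522)
  term(m=-5) = (-0.008132, -0.054033)   from Y*(Ω₁)=(0.134370, -0.352975), Y(Ω₂)=(0.126041, -0.071021)
  term(m=-4) = (0.002000, 0.001115)   from Y*(Ω₁)=(-0.000158, -0.006840), Y(Ω₂)=(-0.169755, 0.288418)
  term(m=-3) = (0.155460, -0.066424)   from Y*(Ω₁)=(0.137989, 0.317421), Y(Ω₂)=(0.003068, -0.488426)
  term(m=-2) = (0.012422, -0.047769)   from Y*(Ω₁)=(-0.109648, -0.107137), Y(Ω₂)=(0.159814, 0.279502)
  term(m=-1) = (-0.035386, -0.045764)   from Y*(Ω₁)=(-0.266406, -0.108546), Y(Ω₂)=(0.173941, 0.100911)
  term(m=+0) = (-0.076676, 0.000000)   from Y*(Ω₁)=(0.192350, -0.000000), Y(Ω₂)=(-0.398627, 0.000000)
  term(m=+1) = (-0.035386, 0.045764)   from Y*(Ω₁)=(0.266406, -0.108546), Y(Ω₂)=(-0.173941, 0.100911)
  term(m=+2) = (0.012422, 0.047769)   from Y*(Ω₁)=(-0.109648, 0.107137), Y(Ω₂)=(0.159814, -0.279502)
  term(m=+3) = (0.155460, 0.066424)   from Y*(Ω₁)=(-0.137989, 0.317421), Y(Ω₂)=(-0.003068, -0.488426)
  term(m=+4) = (0.002000, -0.001115)   from Y*(Ω₁)=(-0.000158, 0.006840), Y(Ω₂)=(-0.169755, -0.288418)
  term(m=+5) = (-0.008132, 0.054033)   from Y*(Ω₁)=(-0.134370, -0.352975), Y(Ω₂)=(-0.126041, -0.071021)
  term(m=+6) = (0.011797, 0.012332)   from Y*(Ω₁)=(-0.280260, -0.300448), Y(Ω₂)=(-0.041533, 0.000522)
  term(m=+7) = (0.001453, -0.000153)   from Y*(Ω₁)=(-0.183263, -0.084768), Y(Ω₂)=(-0.006212, 0.003709)
Σ over m = (0.202550, -0.000000); ×(4π/15) → (0.169688, -0.000000). Real part: 0.169688

0.169688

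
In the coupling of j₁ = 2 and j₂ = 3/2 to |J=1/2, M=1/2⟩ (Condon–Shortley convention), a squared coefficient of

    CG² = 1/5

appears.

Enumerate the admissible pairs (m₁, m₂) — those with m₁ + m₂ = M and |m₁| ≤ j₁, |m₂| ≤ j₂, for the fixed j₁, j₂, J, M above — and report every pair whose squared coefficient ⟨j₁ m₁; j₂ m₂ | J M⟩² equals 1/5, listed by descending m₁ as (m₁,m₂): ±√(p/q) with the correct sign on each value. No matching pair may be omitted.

Admissible pairs with m₁+m₂ = M = 1/2: (-1,3/2), (0,1/2), (1,-1/2), (2,-3/2)
  (m₁,m₂)=(2,-3/2): CG² = 2/5, CG = +√(2/5)
  (m₁,m₂)=(1,-1/2): CG² = 3/10, CG = −√(3/10)
  (m₁,m₂)=(0,1/2): CG² = 1/5, CG = +√(1/5)   ← matches the target
  (m₁,m₂)=(-1,3/2): CG² = 1/10, CG = −√(1/10)
Pairs with CG² = 1/5: (0,1/2): +√(1/5)

(0,1/2): +√(1/5)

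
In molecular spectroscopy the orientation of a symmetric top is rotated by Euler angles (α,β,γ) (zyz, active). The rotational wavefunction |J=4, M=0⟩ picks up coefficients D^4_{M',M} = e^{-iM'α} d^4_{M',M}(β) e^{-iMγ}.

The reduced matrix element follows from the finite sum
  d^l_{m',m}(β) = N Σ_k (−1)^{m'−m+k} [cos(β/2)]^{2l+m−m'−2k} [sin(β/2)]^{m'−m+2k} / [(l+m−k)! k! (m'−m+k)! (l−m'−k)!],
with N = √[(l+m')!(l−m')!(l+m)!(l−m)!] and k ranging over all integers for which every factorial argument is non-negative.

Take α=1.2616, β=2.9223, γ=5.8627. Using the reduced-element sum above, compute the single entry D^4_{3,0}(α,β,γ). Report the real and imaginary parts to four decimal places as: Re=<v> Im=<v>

Re=-0.0119 Im=0.0089

First d^4_{3,0}(β=2.9223), then the phase factors e^{-i(3)α} and e^{-i(0)γ}:
c=cos(2.922300/2)=0.109427, s=sin(2.922300/2)=0.993995; N=√[5040·1·24·24]=1703.830978
Admissible k: 0..1 (factorial args all ≥0)
  k=0: (−1)^3·1703.8310/(144)·0.1094^5·0.9940^3 = -0.000182
  k=1: (−1)^4·1703.8310/(144)·0.1094^3·0.9940^5 = +0.015044
d^4_{3,0}(2.9223) = -0.000182 +0.015044 = +0.014861
D = (-0.800176+0.599765i)·(+0.014861)·(+1.000000+0.000000i) = -0.011892+0.008913i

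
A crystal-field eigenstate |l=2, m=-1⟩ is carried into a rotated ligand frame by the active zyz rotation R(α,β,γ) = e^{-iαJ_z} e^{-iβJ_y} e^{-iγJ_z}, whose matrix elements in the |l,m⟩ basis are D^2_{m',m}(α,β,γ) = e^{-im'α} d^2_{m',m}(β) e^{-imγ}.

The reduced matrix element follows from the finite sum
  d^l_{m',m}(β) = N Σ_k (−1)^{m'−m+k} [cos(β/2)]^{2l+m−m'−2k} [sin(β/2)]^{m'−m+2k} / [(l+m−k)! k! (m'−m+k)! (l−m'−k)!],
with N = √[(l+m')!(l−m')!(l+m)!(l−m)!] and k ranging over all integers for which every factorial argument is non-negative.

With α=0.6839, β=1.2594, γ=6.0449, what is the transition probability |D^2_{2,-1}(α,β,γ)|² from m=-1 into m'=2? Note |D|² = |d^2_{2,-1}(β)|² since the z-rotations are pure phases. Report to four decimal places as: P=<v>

P=0.1090

D^2_{2,-1}(0.6839,1.2594,6.0449) = e^{-i·2·0.6839}·d^2_{2,-1}(1.2594)·e^{-i·-1·6.0449}. Compute d first:
With c≡cos(β/2)=0.808204 and s≡sin(β/2)=0.588902, N=[24·1·1·6]^{1/2}=12.000000
Admissible k: 0..0 (factorial args all ≥0)
  k=0: (−1)^3·12.0000/(6)·0.8082^1·0.5889^3 = -0.330127
d^2_{2,-1}(1.2594) = -0.330127
|D^2_{2,-1}|² = |d^2_{2,-1}(β)|² = (-0.330127)² = 0.108984 (the z-rotation phases have unit modulus)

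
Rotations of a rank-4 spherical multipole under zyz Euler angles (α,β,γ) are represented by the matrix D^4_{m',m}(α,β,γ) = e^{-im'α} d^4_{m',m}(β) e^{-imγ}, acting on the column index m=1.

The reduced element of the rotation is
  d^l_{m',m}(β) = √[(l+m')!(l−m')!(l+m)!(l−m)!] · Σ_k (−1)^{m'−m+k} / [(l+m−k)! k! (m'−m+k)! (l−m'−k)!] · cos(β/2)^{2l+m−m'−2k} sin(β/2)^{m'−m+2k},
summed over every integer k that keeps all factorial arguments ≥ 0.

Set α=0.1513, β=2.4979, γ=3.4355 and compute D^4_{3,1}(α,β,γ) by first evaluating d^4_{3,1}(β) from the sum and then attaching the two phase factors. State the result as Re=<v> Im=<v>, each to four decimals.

Split into d^4_{3,1}(β=2.4979) × two z-phases.
Half-angle: c=0.316319, s=0.948653. N=√(5040·1·120·6)=1904.940944
The bounds max(0,m−m')=0 and min(l+m,l−m')=1 give 2 terms
  k=0: (−1)^2·1904.9409/(240)·0.3163^6·0.9487^2 = +0.007155
  k=1: (−1)^3·1904.9409/(144)·0.3163^4·0.9487^4 = -0.107262
d^4_{3,1}(2.4979) = +0.007155 -0.107262 = -0.100107
Phases: e^{-i·(3)·0.1513}=+0.898744-0.438474i, e^{-i·(1)·3.4355}=-0.957119+0.289694i ⇒ D=+0.073397-0.068076i

Re=0.0734 Im=-0.0681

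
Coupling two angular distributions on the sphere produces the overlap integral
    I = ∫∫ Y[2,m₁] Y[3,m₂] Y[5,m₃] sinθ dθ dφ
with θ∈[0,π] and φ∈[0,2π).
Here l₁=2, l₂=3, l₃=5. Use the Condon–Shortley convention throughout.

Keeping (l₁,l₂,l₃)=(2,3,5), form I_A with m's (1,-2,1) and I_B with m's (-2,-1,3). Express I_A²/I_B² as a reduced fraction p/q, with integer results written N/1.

l's match ⇒ only the (l;m) 3-j factors differ between A and B.
A: triangle coeff Δ(2,3,5) = 1/2310; Σ_t [0,0]: t=0:+1/720 = 1/720; (3j)²=4/385 [(2 3 5; 1 -2 1)], sign=+1
B: triangle coeff Δ(2,3,5) = 1/2310; Σ_t [0,0]: t=0:+1/1152 = 1/1152; (3j)²=1/33 [(2 3 5; -2 -1 3)], sign=+1
I_A²/I_B² = (4/385)/(1/33) = 12/35

12/35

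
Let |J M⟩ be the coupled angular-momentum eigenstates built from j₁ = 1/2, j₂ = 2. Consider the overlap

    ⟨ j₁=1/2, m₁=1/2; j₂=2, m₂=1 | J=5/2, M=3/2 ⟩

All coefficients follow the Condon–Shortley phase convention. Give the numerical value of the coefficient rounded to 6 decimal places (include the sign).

√[6·0!1!4!/6! · 1!0!3!1!4!1!] = √(144/5)
  +(−1)^0/∏(0,0,0,3,1,1)! = 1/6  (running 1/6)
⟨..|..⟩ = √(144/5)·(1/6) = +0.894427

+√(4/5) ≈ +0.894427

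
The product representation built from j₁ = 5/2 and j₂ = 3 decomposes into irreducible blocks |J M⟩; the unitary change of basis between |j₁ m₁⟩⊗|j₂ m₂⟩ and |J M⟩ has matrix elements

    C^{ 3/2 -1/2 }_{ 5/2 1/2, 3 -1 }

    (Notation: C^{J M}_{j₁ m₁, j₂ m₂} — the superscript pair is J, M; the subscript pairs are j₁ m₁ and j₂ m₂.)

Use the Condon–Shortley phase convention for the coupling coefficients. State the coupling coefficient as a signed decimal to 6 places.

j₁+j₂−J=4  J+j₁−j₂=1  J−j₁+j₂=2  j₁+j₂+J+1=8
(j₁±m₁, j₂±m₂, J±M) = (3,2,2,4,1,2)
P² = 192/35
sum k=1..2:
  [1] −1/6 = -1/6
  [2] +1/8 = 1/8
S = -1/24
C² = P²·S² = 1/105 ; C = -0.097590

-0.097590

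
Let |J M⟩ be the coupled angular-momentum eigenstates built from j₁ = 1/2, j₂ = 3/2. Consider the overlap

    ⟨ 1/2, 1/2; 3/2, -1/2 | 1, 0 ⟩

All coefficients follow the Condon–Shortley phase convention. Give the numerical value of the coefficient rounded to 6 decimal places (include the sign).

j₁+j₂−J=1  J+j₁−j₂=0  J−j₁+j₂=2  j₁+j₂+J+1=4
(j₁±m₁, j₂±m₂, J±M) = (1,0,1,2,1,1)
P² = 1/2
sum k=0..0:
  [0] +1/1 = 1
S = 1
C² = P²·S² = 1/2 ; C = +0.707107

+0.707107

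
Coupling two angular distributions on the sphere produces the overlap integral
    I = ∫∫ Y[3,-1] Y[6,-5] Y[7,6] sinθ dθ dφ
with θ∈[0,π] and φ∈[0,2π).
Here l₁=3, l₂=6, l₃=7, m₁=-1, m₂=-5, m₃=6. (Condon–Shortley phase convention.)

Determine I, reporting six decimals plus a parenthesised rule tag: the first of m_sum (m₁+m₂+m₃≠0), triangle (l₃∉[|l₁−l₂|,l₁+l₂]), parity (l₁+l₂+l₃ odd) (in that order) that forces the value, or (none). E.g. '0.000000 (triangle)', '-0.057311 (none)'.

-0.034007 (none)

Checks pass: Σm=0; 16 even; l₃=7∈[3,9].
(2·3+1)(2·6+1)(2·7+1) = 1365
Δ: 2! 4! 10! / 17! → 1/2042040
sum: t=0:+1/207360 t=1:−1/57600 t=2:+1/207360 = -1/129600
3j²(3 6 7; 0 0 0) = Δ·Π!·Σ² = 168/12155  (sign +1)
sum: t=0:+1/17418240 t=1:−1/21772800 = 1/87091200
3j²(3 6 7; -1 -5 6) = Δ·Π!·Σ² = 11/14280  (sign -1)
combine: 4πI² = 1365·168/12155·11/14280 = 21/1445
take √, sign -1: I = -0.03400719
No selection rule forces the value: the integral is nonzero (none).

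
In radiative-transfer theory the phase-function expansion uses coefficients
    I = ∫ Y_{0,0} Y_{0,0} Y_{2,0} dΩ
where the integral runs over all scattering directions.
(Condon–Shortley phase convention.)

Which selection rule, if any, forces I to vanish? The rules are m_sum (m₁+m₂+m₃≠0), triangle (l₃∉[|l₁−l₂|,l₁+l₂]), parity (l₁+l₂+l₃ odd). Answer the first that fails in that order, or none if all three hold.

triangle

m₁+m₂+m₃ = 0 + 0 + 0 = 0  ✓
triangle: need |l₁−l₂| ≤ l₃ ≤ l₁+l₂ = [0,0]; l₃=2 is outside  ✗
parity: l₁+l₂+l₃ = 2 is even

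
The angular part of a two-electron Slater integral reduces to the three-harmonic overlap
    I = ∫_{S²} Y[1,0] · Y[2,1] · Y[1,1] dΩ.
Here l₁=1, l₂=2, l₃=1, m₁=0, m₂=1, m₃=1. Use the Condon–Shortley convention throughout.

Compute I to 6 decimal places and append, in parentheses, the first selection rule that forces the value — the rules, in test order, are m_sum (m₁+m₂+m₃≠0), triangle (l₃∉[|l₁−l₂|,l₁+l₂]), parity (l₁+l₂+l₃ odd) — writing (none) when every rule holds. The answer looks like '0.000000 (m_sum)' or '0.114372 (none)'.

0 + 1 + 1 = 2 ≠ 0: azimuthal integral kills it; I = 0

0.000000 (m_sum)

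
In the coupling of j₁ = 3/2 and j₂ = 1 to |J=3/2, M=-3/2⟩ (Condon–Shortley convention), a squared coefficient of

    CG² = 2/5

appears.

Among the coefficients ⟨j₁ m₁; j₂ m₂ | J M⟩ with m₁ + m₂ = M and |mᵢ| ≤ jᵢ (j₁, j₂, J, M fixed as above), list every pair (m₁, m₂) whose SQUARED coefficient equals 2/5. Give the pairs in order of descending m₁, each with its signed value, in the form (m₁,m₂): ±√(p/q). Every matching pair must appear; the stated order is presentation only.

Admissible pairs with m₁+m₂ = M = -3/2: (-3/2,0), (-1/2,-1)
  (m₁,m₂)=(-1/2,-1): CG² = 2/5, CG = +√(2/5)   ← matches the target
  (m₁,m₂)=(-3/2,0): CG² = 3/5, CG = −√(3/5)
Pairs with CG² = 2/5: (-1/2,-1): +√(2/5)

(-1/2,-1): +√(2/5)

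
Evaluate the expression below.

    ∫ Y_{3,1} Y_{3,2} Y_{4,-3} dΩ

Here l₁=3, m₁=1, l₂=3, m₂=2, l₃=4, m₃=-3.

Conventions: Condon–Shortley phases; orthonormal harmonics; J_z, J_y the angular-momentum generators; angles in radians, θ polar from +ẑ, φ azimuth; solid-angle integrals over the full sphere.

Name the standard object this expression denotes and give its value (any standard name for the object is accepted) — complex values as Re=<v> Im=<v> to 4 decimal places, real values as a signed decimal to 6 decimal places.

This is a Gaunt coefficient — the integral of a triple product of spherical harmonics over the sphere.
m-sum 0 ✓  L=10 even ✓  0≤4≤6 ✓
Π(2lᵢ+1) = 7×7×9 = 441
triangle coeff Δ(3,3,4) = 1/34650
Σ_t [0,2]: t=0:+1/72 t=1:−1/16 t=2:+1/72 = -5/144
(3j)²=2/77 [(3 3 4; 0 0 0)], sign=-1
Σ_t [1,2]: t=1:−1/144 t=2:+1/288 = -1/288
(3j)²=1/99 [(3 3 4; 1 2 -3)], sign=+1
⇒ 4πI² = 14/121
I = (-1)√(14/121/(4π)) = -0.09595473

Gaunt coefficient, -0.095955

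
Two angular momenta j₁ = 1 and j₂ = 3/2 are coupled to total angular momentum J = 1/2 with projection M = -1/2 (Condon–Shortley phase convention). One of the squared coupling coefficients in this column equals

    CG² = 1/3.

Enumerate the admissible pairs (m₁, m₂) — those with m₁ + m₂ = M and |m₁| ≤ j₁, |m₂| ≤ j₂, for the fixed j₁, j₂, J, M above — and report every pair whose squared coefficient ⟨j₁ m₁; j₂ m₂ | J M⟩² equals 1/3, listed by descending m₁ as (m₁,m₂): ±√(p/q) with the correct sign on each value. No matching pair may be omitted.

Admissible pairs with m₁+m₂ = M = -1/2: (-1,1/2), (0,-1/2), (1,-3/2)
  (m₁,m₂)=(1,-3/2): CG² = 1/2, CG = +√(1/2)
  (m₁,m₂)=(0,-1/2): CG² = 1/3, CG = −√(1/3)   ← matches the target
  (m₁,m₂)=(-1,1/2): CG² = 1/6, CG = +√(1/6)
Pairs with CG² = 1/3: (0,-1/2): −√(1/3)

(0,-1/2): −√(1/3)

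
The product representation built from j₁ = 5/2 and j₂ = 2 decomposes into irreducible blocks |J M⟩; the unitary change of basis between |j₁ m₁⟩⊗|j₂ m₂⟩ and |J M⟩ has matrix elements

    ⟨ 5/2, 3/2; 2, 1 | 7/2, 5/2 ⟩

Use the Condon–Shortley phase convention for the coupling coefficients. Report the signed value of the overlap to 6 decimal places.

+√(1/63) = +0.125988

j₁+j₂−J=1  J+j₁−j₂=4  J−j₁+j₂=3  j₁+j₂+J+1=9
(j₁±m₁, j₂±m₂, J±M) = (4,1,3,1,6,1)
P² = 2304/7
sum k=0..1:
  [0] +1/36 = 1/36
  [1] −1/48 = -1/48
S = 1/144
C² = P²·S² = 1/63 ; C = +0.125988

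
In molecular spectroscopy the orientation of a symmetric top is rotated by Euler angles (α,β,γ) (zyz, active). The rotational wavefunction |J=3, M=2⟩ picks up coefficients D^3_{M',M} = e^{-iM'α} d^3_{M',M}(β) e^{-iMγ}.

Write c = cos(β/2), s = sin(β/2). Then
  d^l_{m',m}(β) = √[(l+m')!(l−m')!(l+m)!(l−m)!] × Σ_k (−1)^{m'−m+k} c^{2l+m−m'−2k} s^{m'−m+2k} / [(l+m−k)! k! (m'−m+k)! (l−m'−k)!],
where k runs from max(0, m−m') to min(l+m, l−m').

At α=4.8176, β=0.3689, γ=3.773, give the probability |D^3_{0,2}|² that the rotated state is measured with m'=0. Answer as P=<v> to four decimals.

P=0.0276

Split into d^3_{0,2}(β=0.3689) × two z-phases.
c=cos(0.368900/2)=0.983037, s=sin(0.368900/2)=0.183406; N=√[6·6·120·1]=65.726707
Admissible k: 2..3 (factorial args all ≥0)
  k=2: (−1)^0·65.7267/(12)·0.9830^4·0.1834^2 = +0.172055
  k=3: (−1)^1·65.7267/(12)·0.9830^2·0.1834^4 = -0.005989
d^3_{0,2}(0.3689) = +0.172055 -0.005989 = +0.166066
|D^3_{0,2}|² = |d^3_{0,2}(β)|² = (+0.166066)² = 0.027578 (the z-rotation phases have unit modulus)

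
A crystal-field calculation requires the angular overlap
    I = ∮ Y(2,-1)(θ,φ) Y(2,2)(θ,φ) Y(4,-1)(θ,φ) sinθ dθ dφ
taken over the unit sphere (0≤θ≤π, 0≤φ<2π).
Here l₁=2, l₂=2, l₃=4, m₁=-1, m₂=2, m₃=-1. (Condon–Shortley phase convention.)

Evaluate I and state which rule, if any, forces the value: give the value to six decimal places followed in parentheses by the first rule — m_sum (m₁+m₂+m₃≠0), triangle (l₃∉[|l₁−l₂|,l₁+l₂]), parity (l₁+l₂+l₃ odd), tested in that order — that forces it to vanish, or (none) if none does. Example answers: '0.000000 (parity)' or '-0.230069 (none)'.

-0.090112 (none)

m-sum 0 ✓  L=8 even ✓  0≤4≤4 ✓
Π(2lᵢ+1) = 5×5×9 = 225
triangle coeff Δ(2,2,4) = 1/630
Σ_t [0,0]: t=0:+1/16 = 1/16
(3j)²=2/35 [(2 2 4; 0 0 0)], sign=+1
Σ_t [0,0]: t=0:+1/144 = 1/144
(3j)²=1/126 [(2 2 4; -1 2 -1)], sign=-1
⇒ 4πI² = 5/49
I = (-1)√(5/49/(4π)) = -0.09011188
No selection rule forces the value: the integral is nonzero (none).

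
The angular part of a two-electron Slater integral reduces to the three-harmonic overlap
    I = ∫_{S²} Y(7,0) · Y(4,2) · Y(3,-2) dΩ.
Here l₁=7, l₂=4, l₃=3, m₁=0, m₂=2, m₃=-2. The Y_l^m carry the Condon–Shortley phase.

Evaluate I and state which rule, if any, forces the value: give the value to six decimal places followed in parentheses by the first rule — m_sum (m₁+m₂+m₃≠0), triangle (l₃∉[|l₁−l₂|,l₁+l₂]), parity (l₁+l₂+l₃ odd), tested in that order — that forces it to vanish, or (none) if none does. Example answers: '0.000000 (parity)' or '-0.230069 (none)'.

m-sum 0 ✓  L=14 even ✓  3≤3≤11 ✓
Π(2lᵢ+1) = 15×9×7 = 945
triangle coeff Δ(7,4,3) = 1/45045
Σ_t [4,4]: t=4:+1/20736 = 1/20736
(3j)²=35/1287 [(7 4 3; 0 0 0)], sign=-1
Σ_t [6,6]: t=6:+1/172800 = 1/172800
(3j)²=7/2145 [(7 4 3; 0 2 -2)], sign=-1
⇒ 4πI² = 1715/20449
I = (+1)√(1715/20449/(4π)) = 0.08169418
No selection rule forces the value: the integral is nonzero (none).

0.081694 (none)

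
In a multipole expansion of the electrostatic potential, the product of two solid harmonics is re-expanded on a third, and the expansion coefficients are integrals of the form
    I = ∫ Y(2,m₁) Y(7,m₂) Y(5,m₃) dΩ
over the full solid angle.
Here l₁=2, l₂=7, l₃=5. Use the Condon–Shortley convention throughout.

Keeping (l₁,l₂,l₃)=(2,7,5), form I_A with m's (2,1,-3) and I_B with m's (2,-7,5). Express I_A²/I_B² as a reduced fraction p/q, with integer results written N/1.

15/1001

Same 2,7,5: normalisation and zero-m 3j drop out of the ratio.
A: Δ: 4! 0! 10! / 15! → 1/15015; sum: t=0:+1/1935360 = 1/1935360; 3j²(2 7 5; 2 1 -3) = Δ·Π!·Σ² = 1/1001  (sign +1)
B: Δ: 4! 0! 10! / 15! → 1/15015; sum: t=0:+1/87091200 = 1/87091200; 3j²(2 7 5; 2 -7 5) = Δ·Π!·Σ² = 1/15  (sign +1)
I_A²/I_B² = (1/1001)/(1/15) = 15/1001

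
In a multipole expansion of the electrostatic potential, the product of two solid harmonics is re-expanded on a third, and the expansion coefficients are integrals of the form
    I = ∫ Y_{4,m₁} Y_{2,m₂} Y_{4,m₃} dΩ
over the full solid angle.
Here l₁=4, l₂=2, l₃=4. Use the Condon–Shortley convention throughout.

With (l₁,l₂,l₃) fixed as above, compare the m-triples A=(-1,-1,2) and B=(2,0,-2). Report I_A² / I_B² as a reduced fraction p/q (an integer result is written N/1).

243/64

Same 4,2,4: normalisation and zero-m 3j drop out of the ratio.
A: Δ: 2! 6! 2! / 11! → 1/13860; sum: t=0:+1/240 t=1:−1/96 = -1/160; 3j²(4 2 4; -1 -1 2) = Δ·Π!·Σ² = 27/1540  (sign -1)
B: Δ: 2! 6! 2! / 11! → 1/13860; sum: t=0:+1/192 t=1:−1/120 t=2:+1/2880 = -1/360; 3j²(4 2 4; 2 0 -2) = Δ·Π!·Σ² = 16/3465  (sign -1)
I_A²/I_B² = (27/1540)/(16/3465) = 243/64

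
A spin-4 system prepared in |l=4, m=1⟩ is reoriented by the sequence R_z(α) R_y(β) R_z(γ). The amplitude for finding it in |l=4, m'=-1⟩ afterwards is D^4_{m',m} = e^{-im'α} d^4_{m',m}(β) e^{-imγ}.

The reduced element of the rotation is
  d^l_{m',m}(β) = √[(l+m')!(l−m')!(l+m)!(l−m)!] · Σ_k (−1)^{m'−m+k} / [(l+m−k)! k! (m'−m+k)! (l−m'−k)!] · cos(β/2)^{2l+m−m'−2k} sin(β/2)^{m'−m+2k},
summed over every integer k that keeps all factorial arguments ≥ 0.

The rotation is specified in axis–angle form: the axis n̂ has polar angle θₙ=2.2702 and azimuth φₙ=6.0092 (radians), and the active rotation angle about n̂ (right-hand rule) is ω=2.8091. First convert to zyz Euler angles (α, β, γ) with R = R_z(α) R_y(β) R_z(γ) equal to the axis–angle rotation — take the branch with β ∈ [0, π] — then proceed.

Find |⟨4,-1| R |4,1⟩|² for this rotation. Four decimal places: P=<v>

P=0.0682

Axis–angle → zyz. n̂ = (sinθₙcosφₙ, sinθₙsinφₙ, cosθₙ) = (+0.736683, -0.207047, -0.643761), ω = 2.8091.
R = I cosω + sinω [n̂]ₓ + (1−cosω) n̂n̂ᵀ gives
  R = [+0.110450, -0.086579, -0.990103; -0.506827, -0.861842, +0.018825; -0.854943, +0.499732, -0.139072]
β = atan2(√(R₁₃²+R₂₃²), R₃₃) = 1.710320; α = atan2(R₂₃, R₁₃) mod 2π = 3.122582; γ = atan2(R₃₂, −R₃₁) mod 2π = 0.528960
Split into d^4_{-1,1}(β=1.7103) × two z-phases.
Half-angle: c=0.656098, s=0.754676. N=√(6·120·120·6)=720.000000
k∈{2,3,4,5} keeps every argument non-negative
  k=2: (−1)^0·720.0000/(72)·0.6561^6·0.7547^2 = +0.454289
  k=3: (−1)^1·720.0000/(24)·0.6561^4·0.7547^4 = -1.803173
  k=4: (−1)^2·720.0000/(48)·0.6561^2·0.7547^6 = +1.192865
  k=5: (−1)^3·720.0000/(720)·0.6561^0·0.7547^8 = -0.105217
d^4_{-1,1}(1.7103) = +0.454289 -1.803173 +1.192865 -0.105217 = -0.261235
|D^4_{-1,1}|² = |d^4_{-1,1}(β)|² = (-0.261235)² = 0.068244 (the z-rotation phases have unit modulus)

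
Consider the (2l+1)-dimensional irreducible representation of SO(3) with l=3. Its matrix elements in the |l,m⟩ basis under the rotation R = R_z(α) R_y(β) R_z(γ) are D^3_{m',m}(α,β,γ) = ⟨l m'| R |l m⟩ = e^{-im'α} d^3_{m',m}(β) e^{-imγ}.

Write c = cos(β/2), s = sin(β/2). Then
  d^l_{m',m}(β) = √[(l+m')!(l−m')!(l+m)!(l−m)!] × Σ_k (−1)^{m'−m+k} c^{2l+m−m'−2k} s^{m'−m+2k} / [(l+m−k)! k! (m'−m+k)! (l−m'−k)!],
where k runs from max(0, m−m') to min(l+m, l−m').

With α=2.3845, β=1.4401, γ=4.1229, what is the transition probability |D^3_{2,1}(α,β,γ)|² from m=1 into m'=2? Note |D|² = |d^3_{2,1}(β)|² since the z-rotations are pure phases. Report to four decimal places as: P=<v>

P=0.0728

Split into d^3_{2,1}(β=1.4401) × two z-phases.
Half-angle: c=0.751773, s=0.659422. N=√(120·1·24·2)=75.894664
k: max(0,(1)−(2))=0 … min(3+(1),3−(2))=1
  k=0: (−1)^1·75.8947/(24)·0.7518^5·0.6594^1 = -0.500722
  k=1: (−1)^2·75.8947/(12)·0.7518^3·0.6594^3 = +0.770514
d^3_{2,1}(1.4401) = -0.500722 +0.770514 = +0.269792
|D^3_{2,1}|² = |d^3_{2,1}(β)|² = (+0.269792)² = 0.072788 (the z-rotation phases have unit modulus)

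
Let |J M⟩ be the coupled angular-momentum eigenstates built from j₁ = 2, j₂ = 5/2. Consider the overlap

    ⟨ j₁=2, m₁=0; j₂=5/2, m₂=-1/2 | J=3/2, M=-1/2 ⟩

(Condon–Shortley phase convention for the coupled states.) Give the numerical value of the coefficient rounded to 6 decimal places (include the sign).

triangle: 3!×1!×2!/7! = 12/5040
(j±m)!: 2!×2!×2!×3!×1!×2! = 96
prefactor² = (2J+1)×Δ×N² = 32/35
  k=1: −1/(1!×2!×1!×1!×0!×1!) = -1/2
  k=2: +1/(2!×1!×0!×0!×1!×2!) = 1/4
Σ = -1/4  ⇒  CG² = 32/35×(-1/4)² = 2/35
CG = −√(2/35) = -0.239046

-0.239046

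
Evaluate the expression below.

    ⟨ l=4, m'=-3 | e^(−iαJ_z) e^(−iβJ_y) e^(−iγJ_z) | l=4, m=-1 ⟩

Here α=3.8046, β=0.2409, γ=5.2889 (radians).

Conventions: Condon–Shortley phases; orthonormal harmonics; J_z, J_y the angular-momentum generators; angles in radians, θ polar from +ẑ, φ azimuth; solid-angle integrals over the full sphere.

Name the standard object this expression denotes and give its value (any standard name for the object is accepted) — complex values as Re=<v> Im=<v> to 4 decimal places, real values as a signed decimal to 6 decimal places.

This is a Wigner D-matrix element — the rotation-matrix element ⟨l m'| R(α,β,γ) |l m⟩ in the angular-momentum basis.
Split into d^4_{-3,-1}(β=0.2409) × two z-phases.
c=cos(0.240900/2)=0.992755, s=sin(0.240900/2)=0.120159; N=√[1·5040·6·120]=1904.940944
k∈{2,3} keeps every argument non-negative
  k=2: (−1)^0·1904.9409/(240)·0.9928^6·0.1202^2 = +0.109707
  k=3: (−1)^1·1904.9409/(144)·0.9928^4·0.1202^4 = -0.002679
d^4_{-3,-1}(0.2409) = +0.109707 -0.002679 = +0.107028
Phases: e^{-i·(-3)·3.8046}=+0.406140-0.913811i, e^{-i·(-1)·5.2889}=+0.545102-0.838370i ⇒ D=-0.058301-0.089756i

Wigner D-matrix element, Re=-0.0583 Im=-0.0898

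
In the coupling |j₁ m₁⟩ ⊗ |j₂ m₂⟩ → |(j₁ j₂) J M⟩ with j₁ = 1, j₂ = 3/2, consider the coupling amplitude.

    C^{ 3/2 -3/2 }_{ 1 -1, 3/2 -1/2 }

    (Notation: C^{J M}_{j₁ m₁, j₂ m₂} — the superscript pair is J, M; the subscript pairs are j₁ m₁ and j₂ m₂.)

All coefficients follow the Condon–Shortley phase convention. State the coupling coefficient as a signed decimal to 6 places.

j₁+j₂−J=1  J+j₁−j₂=1  J−j₁+j₂=2  j₁+j₂+J+1=5
(j₁±m₁, j₂±m₂, J±M) = (0,2,1,2,0,3)
P² = 8/5
sum k=1..1:
  [1] −1/2 = -1/2
S = -1/2
C² = P²·S² = 2/5 ; C = -0.632456

-0.632456  (= −√(2/5))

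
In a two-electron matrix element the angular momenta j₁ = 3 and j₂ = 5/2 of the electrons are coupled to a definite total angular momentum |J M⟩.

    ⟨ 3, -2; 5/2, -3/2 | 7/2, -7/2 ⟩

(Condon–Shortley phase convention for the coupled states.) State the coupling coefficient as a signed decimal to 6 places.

j₁+j₂−J=2  J+j₁−j₂=4  J−j₁+j₂=3  j₁+j₂+J+1=10
(j₁±m₁, j₂±m₂, J±M) = (1,5,1,4,0,7)
P² = 9216
sum k=1..1:
  [1] −1/144 = -1/144
S = -1/144
C² = P²·S² = 4/9 ; C = -0.666667

−√(4/9) ≈ -0.666667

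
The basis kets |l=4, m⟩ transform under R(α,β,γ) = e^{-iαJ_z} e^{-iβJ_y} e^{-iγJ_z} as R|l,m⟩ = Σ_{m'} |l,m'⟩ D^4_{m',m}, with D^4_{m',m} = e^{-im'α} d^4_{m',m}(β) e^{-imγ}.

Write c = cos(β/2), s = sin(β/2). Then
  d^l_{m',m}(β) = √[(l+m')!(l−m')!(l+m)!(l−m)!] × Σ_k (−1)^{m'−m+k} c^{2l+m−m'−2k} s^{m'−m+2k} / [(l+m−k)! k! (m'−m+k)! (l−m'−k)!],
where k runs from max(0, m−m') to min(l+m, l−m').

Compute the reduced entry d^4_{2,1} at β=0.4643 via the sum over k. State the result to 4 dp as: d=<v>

d^4_{2,1}(β=0.4643) via the finite sum:
With c≡cos(β/2)=0.973174 and s≡sin(β/2)=0.230070, N=[720·2·120·6]^{1/2}=1018.233765
Admissible k: 0..2 (factorial args all ≥0)
  k=0: (−1)^1·1018.2338/(240)·0.9732^7·0.2301^1 = -0.806920
  k=1: (−1)^2·1018.2338/(48)·0.9732^5·0.2301^3 = +0.225497
  k=2: (−1)^3·1018.2338/(72)·0.9732^3·0.2301^5 = -0.008402
d^4_{2,1}(0.4643) = -0.806920 +0.225497 -0.008402 = -0.589825

d=-0.5898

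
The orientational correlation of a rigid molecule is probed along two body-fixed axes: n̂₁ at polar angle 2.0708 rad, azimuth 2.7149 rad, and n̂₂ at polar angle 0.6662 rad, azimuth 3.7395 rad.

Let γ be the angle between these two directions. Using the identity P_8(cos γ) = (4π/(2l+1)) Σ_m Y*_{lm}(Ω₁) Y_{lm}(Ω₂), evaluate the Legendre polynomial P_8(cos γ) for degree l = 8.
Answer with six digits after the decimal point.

0.188604

Expand P_8 via completeness: Σ_{m} conj(Y_{8,m}) at Ω₁ times Y_{8,m} at Ω₂ —
  [-8]  conj(Y_{8,-8})(Ω₁) = -0.17466 + 0.04871j ; Y_{8,-8}(Ω₂) = 0.00078 + 0.01094j ; Δ = -0.00067 - 0.00187j
  [-7]  conj(Y_{8,-7})(Ω₁) = -0.39151 - 0.06107j ; Y_{8,-7}(Ω₂) = 0.02807 - 0.04823j ; Δ = -0.01394 + 0.01717j
  [-6]  conj(Y_{8,-6})(Ω₁) = -0.35172 - 0.23116j ; Y_{8,-6}(Ω₂) = -0.15649 + 0.07480j ; Δ = 0.07233 + 0.00987j
  [-5]  conj(Y_{8,-5})(Ω₁) = -0.04847 - 0.07686j ; Y_{8,-5}(Ω₂) = 0.35723 + 0.05474j ; Δ = -0.01311 - 0.03011j
  [-4]  conj(Y_{8,-4})(Ω₁) = 0.04194 + 0.30656j ; Y_{8,-4}(Ω₂) = -0.35244 - 0.32831j ; Δ = 0.08586 - 0.12182j
  [-3]  conj(Y_{8,-3})(Ω₁) = -0.07429 + 0.24830j ; Y_{8,-3}(Ω₂) = 0.06553 + 0.28906j ; Δ = -0.07664 - 0.00520j
  [-2]  conj(Y_{8,-2})(Ω₁) = 0.12521 - 0.14351j ; Y_{8,-2}(Ω₂) = -0.06621 + 0.16822j ; Δ = 0.01585 + 0.03056j
  [-1]  conj(Y_{8,-1})(Ω₁) = 0.27438 - 0.12474j ; Y_{8,-1}(Ω₂) = 0.32875 - 0.22390j ; Δ = 0.06227 - 0.10244j
  [+0]  conj(Y_{8,0})(Ω₁) = -0.14898 + 0.00000j ; Y_{8,0}(Ω₂) = 0.05899 + 0.00000j ; Δ = -0.00879 + 0.00000j
  [+1]  conj(Y_{8,1})(Ω₁) = -0.27438 - 0.12474j ; Y_{8,1}(Ω₂) = -0.32875 - 0.22390j ; Δ = 0.06227 + 0.10244j
  [+2]  conj(Y_{8,2})(Ω₁) = 0.12521 + 0.14351j ; Y_{8,2}(Ω₂) = -0.06621 - 0.16822j ; Δ = 0.01585 - 0.03056j
  [+3]  conj(Y_{8,3})(Ω₁) = 0.07429 + 0.24830j ; Y_{8,3}(Ω₂) = -0.06553 + 0.28906j ; Δ = -0.07664 + 0.00520j
  [+4]  conj(Y_{8,4})(Ω₁) = 0.04194 - 0.30656j ; Y_{8,4}(Ω₂) = -0.35244 + 0.32831j ; Δ = 0.08586 + 0.12182j
  [+5]  conj(Y_{8,5})(Ω₁) = 0.04847 - 0.07686j ; Y_{8,5}(Ω₂) = -0.35723 + 0.05474j ; Δ = -0.01311 + 0.03011j
  [+6]  conj(Y_{8,6})(Ω₁) = -0.35172 + 0.23116j ; Y_{8,6}(Ω₂) = -0.15649 - 0.07480j ; Δ = 0.07233 - 0.00987j
  [+7]  conj(Y_{8,7})(Ω₁) = 0.39151 - 0.06107j ; Y_{8,7}(Ω₂) = -0.02807 - 0.04823j ; Δ = -0.01394 - 0.01717j
  [+8]  conj(Y_{8,8})(Ω₁) = -0.17466 - 0.04871j ; Y_{8,8}(Ω₂) = 0.00078 - 0.01094j ; Δ = -0.00067 + 0.00187j
Total Σ_m = 0.25515 + 0.00000j. Multiply by 0.739198: 0.18860 + 0.00000j. P_8(cos γ) = 0.188604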